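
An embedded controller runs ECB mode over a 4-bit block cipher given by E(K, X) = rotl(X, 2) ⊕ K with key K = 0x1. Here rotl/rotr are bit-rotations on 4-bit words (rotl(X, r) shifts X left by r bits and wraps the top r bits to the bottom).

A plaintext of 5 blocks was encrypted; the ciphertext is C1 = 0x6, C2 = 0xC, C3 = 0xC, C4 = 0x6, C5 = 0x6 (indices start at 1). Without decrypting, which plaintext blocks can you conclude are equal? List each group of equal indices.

P1 = P4 = P5; P2 = P3

ECB encrypts each block independently with the same key, so equal ciphertext blocks imply equal plaintext blocks.
C1 = C4 = C5 = 0x6, so P1 = P4 = P5.
C2 = C3 = 0xC, so P2 = P3.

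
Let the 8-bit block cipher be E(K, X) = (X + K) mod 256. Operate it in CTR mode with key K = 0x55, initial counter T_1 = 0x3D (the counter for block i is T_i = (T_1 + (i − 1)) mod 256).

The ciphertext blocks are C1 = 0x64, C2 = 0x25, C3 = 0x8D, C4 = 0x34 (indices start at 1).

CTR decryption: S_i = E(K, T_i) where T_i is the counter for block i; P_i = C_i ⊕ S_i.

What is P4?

P4 = 0xA1

P4: T = 0x40, S = E(K, T) = 0x95; 0x34 ⊕ 0x95 = 0xA1.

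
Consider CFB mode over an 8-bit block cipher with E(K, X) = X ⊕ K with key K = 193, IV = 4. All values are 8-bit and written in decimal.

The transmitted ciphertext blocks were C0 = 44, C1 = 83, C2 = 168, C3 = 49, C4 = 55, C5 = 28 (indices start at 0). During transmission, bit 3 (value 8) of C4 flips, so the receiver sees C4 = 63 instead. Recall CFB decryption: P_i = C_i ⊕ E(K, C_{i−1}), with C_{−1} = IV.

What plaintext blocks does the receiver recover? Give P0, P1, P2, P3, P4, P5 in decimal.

Only C4 changed, to 63. In CFB, a change in C_i flips the same bit in P_i and garbles P_{i+1}. Decrypting the received ciphertext:
P0: E(K, 4) = 197; 44 ⊕ 197 = 233.
P1: E(K, 44) = 237; 83 ⊕ 237 = 190.
P2: E(K, 83) = 146; 168 ⊕ 146 = 58.
P3: E(K, 168) = 105; 49 ⊕ 105 = 88.
P4: E(K, 49) = 240; 63 ⊕ 240 = 207.
P5: E(K, 63) = 254; 28 ⊕ 254 = 226.
Blocks that differ from the original plaintext: P4, P5.

P0 = 233, P1 = 190, P2 = 58, P3 = 88, P4 = 207, P5 = 226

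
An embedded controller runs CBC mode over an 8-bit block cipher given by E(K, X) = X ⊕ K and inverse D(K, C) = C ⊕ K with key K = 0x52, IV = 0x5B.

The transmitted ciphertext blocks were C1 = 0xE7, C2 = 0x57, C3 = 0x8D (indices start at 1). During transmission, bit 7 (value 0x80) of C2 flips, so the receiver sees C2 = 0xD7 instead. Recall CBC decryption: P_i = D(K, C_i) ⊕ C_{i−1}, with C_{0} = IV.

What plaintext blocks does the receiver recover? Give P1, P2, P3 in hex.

P1 = 0xEE, P2 = 0x62, P3 = 0x08

Only C2 changed, to 0xD7. In CBC, a change in C_i garbles P_i and flips the same bit in P_{i+1}. Decrypting the received ciphertext:
P1: D(K, 0xE7) = 0xB5; 0xB5 ⊕ 0x5B = 0xEE.
P2: D(K, 0xD7) = 0x85; 0x85 ⊕ 0xE7 = 0x62.
P3: D(K, 0x8D) = 0xDF; 0xDF ⊕ 0xD7 = 0x08.
Blocks that differ from the original plaintext: P2, P3.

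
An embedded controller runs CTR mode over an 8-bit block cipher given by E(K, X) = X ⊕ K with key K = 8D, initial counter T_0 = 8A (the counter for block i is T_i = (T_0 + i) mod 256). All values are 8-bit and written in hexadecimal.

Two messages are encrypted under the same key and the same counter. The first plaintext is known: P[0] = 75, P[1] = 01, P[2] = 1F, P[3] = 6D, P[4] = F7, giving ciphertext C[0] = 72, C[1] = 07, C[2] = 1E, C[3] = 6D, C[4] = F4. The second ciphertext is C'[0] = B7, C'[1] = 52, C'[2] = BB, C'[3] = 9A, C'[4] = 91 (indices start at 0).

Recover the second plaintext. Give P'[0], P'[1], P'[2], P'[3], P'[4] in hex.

P'[0] = B0, P'[1] = 54, P'[2] = BA, P'[3] = 9A, P'[4] = 92

In CTR with a reused counter, both messages share the same keystream S_i, so C_i ⊕ C'_i = P_i ⊕ P'_i and thus P'_i = P_i ⊕ C_i ⊕ C'_i.
P'[0]: 75 ⊕ 72 ⊕ B7 = B0.
P'[1]: 01 ⊕ 07 ⊕ 52 = 54.
P'[2]: 1F ⊕ 1E ⊕ BB = BA.
P'[3]: 6D ⊕ 6D ⊕ 9A = 9A.
P'[4]: F7 ⊕ F4 ⊕ 91 = 92.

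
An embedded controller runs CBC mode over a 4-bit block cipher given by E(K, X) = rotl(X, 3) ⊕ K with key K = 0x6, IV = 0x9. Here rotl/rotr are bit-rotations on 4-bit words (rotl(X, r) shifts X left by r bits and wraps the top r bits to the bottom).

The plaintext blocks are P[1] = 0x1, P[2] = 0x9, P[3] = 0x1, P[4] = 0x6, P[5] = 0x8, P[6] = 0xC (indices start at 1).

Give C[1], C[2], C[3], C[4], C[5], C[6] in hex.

CBC encryption: C_i = E(K, P_i ⊕ C_{i−1}), with C_{0} = IV.
C[1]: P[1] ⊕ 0x9 = 0x8; E(K, 0x8) = 0x2.
C[2]: P[2] ⊕ 0x2 = 0xB; E(K, 0xB) = 0xB.
C[3]: P[3] ⊕ 0xB = 0xA; E(K, 0xA) = 0x3.
C[4]: P[4] ⊕ 0x3 = 0x5; E(K, 0x5) = 0xC.
C[5]: P[5] ⊕ 0xC = 0x4; E(K, 0x4) = 0x4.
C[6]: P[6] ⊕ 0x4 = 0x8; E(K, 0x8) = 0x2.

C[1] = 0x2, C[2] = 0xB, C[3] = 0x3, C[4] = 0xC, C[5] = 0x4, C[6] = 0x2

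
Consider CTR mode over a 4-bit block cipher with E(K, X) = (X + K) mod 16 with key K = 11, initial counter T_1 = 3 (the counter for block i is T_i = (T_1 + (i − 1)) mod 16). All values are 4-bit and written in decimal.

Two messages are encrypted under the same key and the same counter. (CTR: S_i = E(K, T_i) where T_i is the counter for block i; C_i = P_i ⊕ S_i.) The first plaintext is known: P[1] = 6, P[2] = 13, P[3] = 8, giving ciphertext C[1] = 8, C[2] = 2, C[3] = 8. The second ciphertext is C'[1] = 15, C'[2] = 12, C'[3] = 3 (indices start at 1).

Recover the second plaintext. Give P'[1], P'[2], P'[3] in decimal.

In CTR with a reused counter, both messages share the same keystream S_i, so C_i ⊕ C'_i = P_i ⊕ P'_i and thus P'_i = P_i ⊕ C_i ⊕ C'_i.
P'[1]: 6 ⊕ 8 ⊕ 15 = 1.
P'[2]: 13 ⊕ 2 ⊕ 12 = 3.
P'[3]: 8 ⊕ 8 ⊕ 3 = 3.

P'[1] = 1, P'[2] = 3, P'[3] = 3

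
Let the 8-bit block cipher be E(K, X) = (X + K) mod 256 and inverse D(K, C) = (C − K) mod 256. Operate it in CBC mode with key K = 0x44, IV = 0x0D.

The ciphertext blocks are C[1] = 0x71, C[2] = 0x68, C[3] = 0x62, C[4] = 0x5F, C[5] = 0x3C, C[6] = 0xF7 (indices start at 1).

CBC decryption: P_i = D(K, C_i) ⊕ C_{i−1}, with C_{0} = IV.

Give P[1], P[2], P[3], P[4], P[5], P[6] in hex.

P[1] = 0x20, P[2] = 0x55, P[3] = 0x76, P[4] = 0x79, P[5] = 0xA7, P[6] = 0x8F

P[1]: D(K, 0x71) = 0x2D; 0x2D ⊕ 0x0D = 0x20.
P[2]: D(K, 0x68) = 0x24; 0x24 ⊕ 0x71 = 0x55.
P[3]: D(K, 0x62) = 0x1E; 0x1E ⊕ 0x68 = 0x76.
P[4]: D(K, 0x5F) = 0x1B; 0x1B ⊕ 0x62 = 0x79.
P[5]: D(K, 0x3C) = 0xF8; 0xF8 ⊕ 0x5F = 0xA7.
P[6]: D(K, 0xF7) = 0xB3; 0xB3 ⊕ 0x3C = 0x8F.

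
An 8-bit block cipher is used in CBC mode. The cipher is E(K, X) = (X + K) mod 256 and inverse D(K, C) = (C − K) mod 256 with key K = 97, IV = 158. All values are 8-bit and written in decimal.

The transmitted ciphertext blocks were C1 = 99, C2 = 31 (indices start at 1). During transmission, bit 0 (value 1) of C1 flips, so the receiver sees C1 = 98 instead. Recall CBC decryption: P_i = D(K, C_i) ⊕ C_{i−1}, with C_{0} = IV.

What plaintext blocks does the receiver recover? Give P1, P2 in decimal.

Only C1 changed, to 98. In CBC, a change in C_i garbles P_i and flips the same bit in P_{i+1}. Decrypting the received ciphertext:
P1: D(K, 98) = 1; 1 ⊕ 158 = 159.
P2: D(K, 31) = 190; 190 ⊕ 98 = 220.
Blocks that differ from the original plaintext: P1, P2.

P1 = 159, P2 = 220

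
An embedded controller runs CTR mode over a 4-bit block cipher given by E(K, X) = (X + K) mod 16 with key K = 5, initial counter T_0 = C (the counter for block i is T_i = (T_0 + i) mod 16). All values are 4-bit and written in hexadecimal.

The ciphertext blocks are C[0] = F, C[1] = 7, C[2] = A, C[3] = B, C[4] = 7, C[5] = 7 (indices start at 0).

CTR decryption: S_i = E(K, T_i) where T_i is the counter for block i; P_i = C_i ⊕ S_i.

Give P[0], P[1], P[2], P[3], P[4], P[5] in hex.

P[0]: T = C, S = E(K, T) = 1; F ⊕ 1 = E.
P[1]: T = D, S = E(K, T) = 2; 7 ⊕ 2 = 5.
P[2]: T = E, S = E(K, T) = 3; A ⊕ 3 = 9.
P[3]: T = F, S = E(K, T) = 4; B ⊕ 4 = F.
P[4]: T = 0, S = E(K, T) = 5; 7 ⊕ 5 = 2.
P[5]: T = 1, S = E(K, T) = 6; 7 ⊕ 6 = 1.

P[0] = E, P[1] = 5, P[2] = 9, P[3] = F, P[4] = 2, P[5] = 1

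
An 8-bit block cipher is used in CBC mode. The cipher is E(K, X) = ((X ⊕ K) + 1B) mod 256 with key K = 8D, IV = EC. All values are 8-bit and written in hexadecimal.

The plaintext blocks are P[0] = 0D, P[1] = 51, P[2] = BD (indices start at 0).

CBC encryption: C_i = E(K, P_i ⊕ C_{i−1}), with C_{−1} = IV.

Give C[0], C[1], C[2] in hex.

C[0] = 87, C[1] = 76, C[2] = 61

C[0]: P[0] ⊕ EC = E1; E(K, E1) = 87.
C[1]: P[1] ⊕ 87 = D6; E(K, D6) = 76.
C[2]: P[2] ⊕ 76 = CB; E(K, CB) = 61.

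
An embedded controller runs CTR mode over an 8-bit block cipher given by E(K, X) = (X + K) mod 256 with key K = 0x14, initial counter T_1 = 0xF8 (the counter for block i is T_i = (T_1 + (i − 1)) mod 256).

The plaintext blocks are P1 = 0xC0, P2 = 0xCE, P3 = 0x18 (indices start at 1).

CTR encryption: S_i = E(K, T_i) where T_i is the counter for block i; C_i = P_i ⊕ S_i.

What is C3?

C1: T = 0xF8, S = E(K, T) = 0x0C; 0xC0 ⊕ 0x0C = 0xCC.
C2: T = 0xF9, S = E(K, T) = 0x0D; 0xCE ⊕ 0x0D = 0xC3.
C3: T = 0xFA, S = E(K, T) = 0x0E; 0x18 ⊕ 0x0E = 0x16.

C3 = 0x16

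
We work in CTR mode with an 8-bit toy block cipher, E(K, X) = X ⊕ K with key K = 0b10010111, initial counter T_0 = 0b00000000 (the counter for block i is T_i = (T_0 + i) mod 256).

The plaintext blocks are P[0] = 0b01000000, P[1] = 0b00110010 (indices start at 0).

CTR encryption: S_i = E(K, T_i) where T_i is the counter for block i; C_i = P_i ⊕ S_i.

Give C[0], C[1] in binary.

C[0]: T = 0b00000000, S = E(K, T) = 0b10010111; 0b01000000 ⊕ 0b10010111 = 0b11010111.
C[1]: T = 0b00000001, S = E(K, T) = 0b10010110; 0b00110010 ⊕ 0b10010110 = 0b10100100.

C[0] = 0b11010111, C[1] = 0b10100100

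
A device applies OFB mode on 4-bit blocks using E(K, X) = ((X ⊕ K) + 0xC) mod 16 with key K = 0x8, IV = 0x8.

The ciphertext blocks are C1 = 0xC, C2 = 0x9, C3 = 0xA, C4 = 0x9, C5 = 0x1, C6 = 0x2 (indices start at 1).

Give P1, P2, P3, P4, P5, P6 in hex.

OFB decryption: S_i = E(K, S_{i−1}) with S_{0} = IV; P_i = C_i ⊕ S_i.
P1: S = E(K, 0x8) = 0xC; 0xC ⊕ 0xC = 0x0.
P2: S = E(K, 0xC) = 0x0; 0x9 ⊕ 0x0 = 0x9.
P3: S = E(K, 0x0) = 0x4; 0xA ⊕ 0x4 = 0xE.
P4: S = E(K, 0x4) = 0x8; 0x9 ⊕ 0x8 = 0x1.
P5: S = E(K, 0x8) = 0xC; 0x1 ⊕ 0xC = 0xD.
P6: S = E(K, 0xC) = 0x0; 0x2 ⊕ 0x0 = 0x2.

P1 = 0x0, P2 = 0x9, P3 = 0xE, P4 = 0x1, P5 = 0xD, P6 = 0x2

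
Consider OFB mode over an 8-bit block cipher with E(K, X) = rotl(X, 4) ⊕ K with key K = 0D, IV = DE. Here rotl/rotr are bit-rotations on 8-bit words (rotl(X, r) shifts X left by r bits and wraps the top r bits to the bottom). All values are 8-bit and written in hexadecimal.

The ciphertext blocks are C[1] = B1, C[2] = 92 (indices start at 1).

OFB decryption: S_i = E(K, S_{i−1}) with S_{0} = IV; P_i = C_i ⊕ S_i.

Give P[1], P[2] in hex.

P[1]: S = E(K, DE) = E0; B1 ⊕ E0 = 51.
P[2]: S = E(K, E0) = 03; 92 ⊕ 03 = 91.

P[1] = 51, P[2] = 91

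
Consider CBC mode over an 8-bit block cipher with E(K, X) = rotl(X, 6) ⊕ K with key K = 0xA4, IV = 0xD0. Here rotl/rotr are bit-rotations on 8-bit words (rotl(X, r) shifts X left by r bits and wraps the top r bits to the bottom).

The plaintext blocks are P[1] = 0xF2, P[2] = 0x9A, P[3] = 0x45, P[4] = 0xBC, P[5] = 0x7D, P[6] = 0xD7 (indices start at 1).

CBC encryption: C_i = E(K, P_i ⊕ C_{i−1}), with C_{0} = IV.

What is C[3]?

C[3] = 0xB7

C[1]: P[1] ⊕ 0xD0 = 0x22; E(K, 0x22) = 0x2C.
C[2]: P[2] ⊕ 0x2C = 0xB6; E(K, 0xB6) = 0x09.
C[3]: P[3] ⊕ 0x09 = 0x4C; E(K, 0x4C) = 0xB7.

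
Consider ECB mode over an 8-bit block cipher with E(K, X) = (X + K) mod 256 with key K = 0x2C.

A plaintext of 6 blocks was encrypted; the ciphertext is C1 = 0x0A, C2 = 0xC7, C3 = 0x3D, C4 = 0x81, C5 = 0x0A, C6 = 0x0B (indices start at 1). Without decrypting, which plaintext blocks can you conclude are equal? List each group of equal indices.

ECB encrypts each block independently with the same key, so equal ciphertext blocks imply equal plaintext blocks.
C1 = C5 = 0x0A, so P1 = P5.

P1 = P5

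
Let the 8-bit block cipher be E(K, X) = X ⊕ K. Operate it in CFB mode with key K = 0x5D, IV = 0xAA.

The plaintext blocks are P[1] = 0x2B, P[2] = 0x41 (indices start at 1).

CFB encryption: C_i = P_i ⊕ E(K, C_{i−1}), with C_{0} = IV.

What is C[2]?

C[2] = 0xC0

C[1]: E(K, 0xAA) = 0xF7; 0x2B ⊕ 0xF7 = 0xDC.
C[2]: E(K, 0xDC) = 0x81; 0x41 ⊕ 0x81 = 0xC0.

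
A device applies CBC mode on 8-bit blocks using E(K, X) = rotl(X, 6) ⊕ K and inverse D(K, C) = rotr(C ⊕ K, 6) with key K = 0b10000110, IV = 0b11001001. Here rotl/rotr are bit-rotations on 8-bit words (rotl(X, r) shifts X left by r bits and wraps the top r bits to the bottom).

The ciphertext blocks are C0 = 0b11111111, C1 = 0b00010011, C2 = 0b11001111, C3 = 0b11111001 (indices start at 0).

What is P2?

P2 = 0b00110110

CBC decryption: P_i = D(K, C_i) ⊕ C_{i−1}, with C_{−1} = IV.
P2: D(K, 0b11001111) = 0b00100101; 0b00100101 ⊕ 0b00010011 = 0b00110110.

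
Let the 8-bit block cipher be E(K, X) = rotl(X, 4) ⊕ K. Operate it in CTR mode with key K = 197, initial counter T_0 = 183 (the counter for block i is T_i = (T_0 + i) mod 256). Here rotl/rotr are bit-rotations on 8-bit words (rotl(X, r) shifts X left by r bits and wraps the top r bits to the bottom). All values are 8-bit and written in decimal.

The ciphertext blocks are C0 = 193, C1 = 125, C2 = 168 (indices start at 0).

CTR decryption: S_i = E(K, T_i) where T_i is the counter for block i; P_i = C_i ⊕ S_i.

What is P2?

P2 = 246

P2: T = 185, S = E(K, T) = 94; 168 ⊕ 94 = 246.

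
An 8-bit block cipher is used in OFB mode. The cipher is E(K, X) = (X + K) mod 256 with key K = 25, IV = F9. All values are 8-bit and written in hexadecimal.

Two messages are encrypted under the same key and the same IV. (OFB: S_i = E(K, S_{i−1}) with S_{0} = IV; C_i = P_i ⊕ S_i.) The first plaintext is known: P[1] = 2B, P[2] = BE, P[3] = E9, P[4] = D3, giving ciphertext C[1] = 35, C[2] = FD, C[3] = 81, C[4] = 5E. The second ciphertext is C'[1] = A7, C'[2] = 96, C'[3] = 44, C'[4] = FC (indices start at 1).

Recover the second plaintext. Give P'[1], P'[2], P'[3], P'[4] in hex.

In OFB with a reused IV, both messages share the same keystream S_i, so C_i ⊕ C'_i = P_i ⊕ P'_i and thus P'_i = P_i ⊕ C_i ⊕ C'_i.
P'[1]: 2B ⊕ 35 ⊕ A7 = B9.
P'[2]: BE ⊕ FD ⊕ 96 = D5.
P'[3]: E9 ⊕ 81 ⊕ 44 = 2C.
P'[4]: D3 ⊕ 5E ⊕ FC = 71.

P'[1] = B9, P'[2] = D5, P'[3] = 2C, P'[4] = 71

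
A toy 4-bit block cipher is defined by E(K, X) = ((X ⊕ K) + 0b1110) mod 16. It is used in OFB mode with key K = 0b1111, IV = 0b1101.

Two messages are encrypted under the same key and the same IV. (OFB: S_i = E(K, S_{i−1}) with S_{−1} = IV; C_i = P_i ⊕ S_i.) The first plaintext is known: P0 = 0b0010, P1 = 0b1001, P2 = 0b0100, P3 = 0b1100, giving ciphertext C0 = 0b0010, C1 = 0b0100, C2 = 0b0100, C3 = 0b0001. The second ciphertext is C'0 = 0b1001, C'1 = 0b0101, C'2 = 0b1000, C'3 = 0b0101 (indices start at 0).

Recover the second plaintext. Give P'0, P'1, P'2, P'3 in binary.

In OFB with a reused IV, both messages share the same keystream S_i, so C_i ⊕ C'_i = P_i ⊕ P'_i and thus P'_i = P_i ⊕ C_i ⊕ C'_i.
P'0: 0b0010 ⊕ 0b0010 ⊕ 0b1001 = 0b1001.
P'1: 0b1001 ⊕ 0b0100 ⊕ 0b0101 = 0b1000.
P'2: 0b0100 ⊕ 0b0100 ⊕ 0b1000 = 0b1000.
P'3: 0b1100 ⊕ 0b0001 ⊕ 0b0101 = 0b1000.

P'0 = 0b1001, P'1 = 0b1000, P'2 = 0b1000, P'3 = 0b1000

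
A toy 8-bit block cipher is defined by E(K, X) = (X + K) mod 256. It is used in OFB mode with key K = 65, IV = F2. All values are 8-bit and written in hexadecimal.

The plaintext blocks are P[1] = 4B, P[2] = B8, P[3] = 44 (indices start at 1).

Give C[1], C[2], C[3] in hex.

OFB encryption: S_i = E(K, S_{i−1}) with S_{0} = IV; C_i = P_i ⊕ S_i.
C[1]: S = E(K, F2) = 57; 4B ⊕ 57 = 1C.
C[2]: S = E(K, 57) = BC; B8 ⊕ BC = 04.
C[3]: S = E(K, BC) = 21; 44 ⊕ 21 = 65.

C[1] = 1C, C[2] = 04, C[3] = 65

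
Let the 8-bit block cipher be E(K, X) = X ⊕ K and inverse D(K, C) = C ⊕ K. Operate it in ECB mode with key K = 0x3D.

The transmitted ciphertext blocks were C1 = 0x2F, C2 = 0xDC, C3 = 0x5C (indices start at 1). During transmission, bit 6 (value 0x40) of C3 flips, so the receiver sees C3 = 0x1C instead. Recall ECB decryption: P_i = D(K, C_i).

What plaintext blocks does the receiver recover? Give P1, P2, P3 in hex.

P1 = 0x12, P2 = 0xE1, P3 = 0x21

Only C3 changed, to 0x1C. In ECB, a change in C_i affects only P_i. Decrypting the received ciphertext:
P1: D(K, 0x2F) = 0x12.
P2: D(K, 0xDC) = 0xE1.
P3: D(K, 0x1C) = 0x21.
Blocks that differ from the original plaintext: P3.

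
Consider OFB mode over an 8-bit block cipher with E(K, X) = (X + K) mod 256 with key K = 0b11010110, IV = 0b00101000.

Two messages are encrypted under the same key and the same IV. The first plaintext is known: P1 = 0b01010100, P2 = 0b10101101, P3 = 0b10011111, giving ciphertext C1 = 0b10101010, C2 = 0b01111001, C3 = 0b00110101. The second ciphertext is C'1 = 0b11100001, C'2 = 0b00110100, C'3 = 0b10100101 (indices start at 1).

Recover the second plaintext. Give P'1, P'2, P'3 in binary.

In OFB with a reused IV, both messages share the same keystream S_i, so C_i ⊕ C'_i = P_i ⊕ P'_i and thus P'_i = P_i ⊕ C_i ⊕ C'_i.
P'1: 0b01010100 ⊕ 0b10101010 ⊕ 0b11100001 = 0b00011111.
P'2: 0b10101101 ⊕ 0b01111001 ⊕ 0b00110100 = 0b11100000.
P'3: 0b10011111 ⊕ 0b00110101 ⊕ 0b10100101 = 0b00001111.

P'1 = 0b00011111, P'2 = 0b11100000, P'3 = 0b00001111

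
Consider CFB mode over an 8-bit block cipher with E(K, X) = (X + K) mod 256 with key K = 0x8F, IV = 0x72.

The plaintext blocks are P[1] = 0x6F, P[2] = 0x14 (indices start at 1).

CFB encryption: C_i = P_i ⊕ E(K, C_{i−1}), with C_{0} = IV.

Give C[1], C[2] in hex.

C[1] = 0x6E, C[2] = 0xE9

C[1]: E(K, 0x72) = 0x01; 0x6F ⊕ 0x01 = 0x6E.
C[2]: E(K, 0x6E) = 0xFD; 0x14 ⊕ 0xFD = 0xE9.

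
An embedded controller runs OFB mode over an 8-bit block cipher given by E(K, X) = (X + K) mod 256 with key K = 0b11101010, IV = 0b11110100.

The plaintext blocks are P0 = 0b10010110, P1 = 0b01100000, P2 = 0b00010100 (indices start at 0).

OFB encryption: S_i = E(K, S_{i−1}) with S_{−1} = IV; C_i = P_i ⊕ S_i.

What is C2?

C2 = 0b10100110

C0: S = E(K, 0b11110100) = 0b11011110; 0b10010110 ⊕ 0b11011110 = 0b01001000.
C1: S = E(K, 0b11011110) = 0b11001000; 0b01100000 ⊕ 0b11001000 = 0b10101000.
C2: S = E(K, 0b11001000) = 0b10110010; 0b00010100 ⊕ 0b10110010 = 0b10100110.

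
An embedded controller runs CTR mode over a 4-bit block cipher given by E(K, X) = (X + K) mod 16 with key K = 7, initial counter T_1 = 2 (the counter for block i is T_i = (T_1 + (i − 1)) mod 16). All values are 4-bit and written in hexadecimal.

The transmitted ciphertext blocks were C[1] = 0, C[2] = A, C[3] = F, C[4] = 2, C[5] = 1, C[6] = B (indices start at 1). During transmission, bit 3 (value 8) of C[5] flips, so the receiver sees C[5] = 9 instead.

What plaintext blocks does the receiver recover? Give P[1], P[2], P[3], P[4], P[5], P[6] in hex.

CTR decryption: S_i = E(K, T_i) where T_i is the counter for block i; P_i = C_i ⊕ S_i.
Only C[5] changed, to 9. In CTR, a change in C_i flips the same bit in P_i only; the keystream is unaffected. Decrypting the received ciphertext:
P[1]: T = 2, S = E(K, T) = 9; 0 ⊕ 9 = 9.
P[2]: T = 3, S = E(K, T) = A; A ⊕ A = 0.
P[3]: T = 4, S = E(K, T) = B; F ⊕ B = 4.
P[4]: T = 5, S = E(K, T) = C; 2 ⊕ C = E.
P[5]: T = 6, S = E(K, T) = D; 9 ⊕ D = 4.
P[6]: T = 7, S = E(K, T) = E; B ⊕ E = 5.
Blocks that differ from the original plaintext: P[5].

P[1] = 9, P[2] = 0, P[3] = 4, P[4] = E, P[5] = 4, P[6] = 5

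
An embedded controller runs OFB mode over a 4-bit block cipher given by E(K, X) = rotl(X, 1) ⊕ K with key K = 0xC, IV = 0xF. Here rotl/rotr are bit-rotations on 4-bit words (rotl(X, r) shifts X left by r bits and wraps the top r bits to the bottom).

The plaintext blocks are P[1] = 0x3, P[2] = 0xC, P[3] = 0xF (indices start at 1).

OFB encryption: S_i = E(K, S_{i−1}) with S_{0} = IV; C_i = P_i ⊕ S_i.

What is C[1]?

C[1]: S = E(K, 0xF) = 0x3; 0x3 ⊕ 0x3 = 0x0.

C[1] = 0x0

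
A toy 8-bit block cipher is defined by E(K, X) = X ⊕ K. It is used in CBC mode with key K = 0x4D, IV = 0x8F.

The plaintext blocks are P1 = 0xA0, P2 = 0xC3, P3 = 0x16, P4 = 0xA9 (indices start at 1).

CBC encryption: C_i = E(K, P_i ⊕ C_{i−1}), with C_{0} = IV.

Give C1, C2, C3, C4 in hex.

C1 = 0x62, C2 = 0xEC, C3 = 0xB7, C4 = 0x53

C1: P1 ⊕ 0x8F = 0x2F; E(K, 0x2F) = 0x62.
C2: P2 ⊕ 0x62 = 0xA1; E(K, 0xA1) = 0xEC.
C3: P3 ⊕ 0xEC = 0xFA; E(K, 0xFA) = 0xB7.
C4: P4 ⊕ 0xB7 = 0x1E; E(K, 0x1E) = 0x53.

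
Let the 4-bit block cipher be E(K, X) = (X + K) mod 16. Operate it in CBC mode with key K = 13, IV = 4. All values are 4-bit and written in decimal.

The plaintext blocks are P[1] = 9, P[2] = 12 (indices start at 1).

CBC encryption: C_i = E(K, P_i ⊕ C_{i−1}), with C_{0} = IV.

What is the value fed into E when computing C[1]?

C[1]: P[1] ⊕ 4 = 13; E(K, 13) = 10.
So the input to E for block [1] is 13.

13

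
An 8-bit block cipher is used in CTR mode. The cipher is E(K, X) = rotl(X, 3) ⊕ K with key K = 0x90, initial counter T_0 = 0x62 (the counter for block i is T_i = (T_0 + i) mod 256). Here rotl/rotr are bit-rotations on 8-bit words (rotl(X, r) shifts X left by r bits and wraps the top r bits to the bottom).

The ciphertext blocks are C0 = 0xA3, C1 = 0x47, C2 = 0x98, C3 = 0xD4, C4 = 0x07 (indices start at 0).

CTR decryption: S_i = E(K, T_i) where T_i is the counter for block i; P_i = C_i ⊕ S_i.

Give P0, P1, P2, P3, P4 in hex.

P0: T = 0x62, S = E(K, T) = 0x83; 0xA3 ⊕ 0x83 = 0x20.
P1: T = 0x63, S = E(K, T) = 0x8B; 0x47 ⊕ 0x8B = 0xCC.
P2: T = 0x64, S = E(K, T) = 0xB3; 0x98 ⊕ 0xB3 = 0x2B.
P3: T = 0x65, S = E(K, T) = 0xBB; 0xD4 ⊕ 0xBB = 0x6F.
P4: T = 0x66, S = E(K, T) = 0xA3; 0x07 ⊕ 0xA3 = 0xA4.

P0 = 0x20, P1 = 0xCC, P2 = 0x2B, P3 = 0x6F, P4 = 0xA4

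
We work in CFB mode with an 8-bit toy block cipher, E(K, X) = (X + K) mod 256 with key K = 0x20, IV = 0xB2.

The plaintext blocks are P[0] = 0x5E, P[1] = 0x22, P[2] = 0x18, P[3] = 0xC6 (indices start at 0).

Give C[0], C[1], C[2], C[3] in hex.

C[0] = 0x8C, C[1] = 0x8E, C[2] = 0xB6, C[3] = 0x10

CFB encryption: C_i = P_i ⊕ E(K, C_{i−1}), with C_{−1} = IV.
C[0]: E(K, 0xB2) = 0xD2; 0x5E ⊕ 0xD2 = 0x8C.
C[1]: E(K, 0x8C) = 0xAC; 0x22 ⊕ 0xAC = 0x8E.
C[2]: E(K, 0x8E) = 0xAE; 0x18 ⊕ 0xAE = 0xB6.
C[3]: E(K, 0xB6) = 0xD6; 0xC6 ⊕ 0xD6 = 0x10.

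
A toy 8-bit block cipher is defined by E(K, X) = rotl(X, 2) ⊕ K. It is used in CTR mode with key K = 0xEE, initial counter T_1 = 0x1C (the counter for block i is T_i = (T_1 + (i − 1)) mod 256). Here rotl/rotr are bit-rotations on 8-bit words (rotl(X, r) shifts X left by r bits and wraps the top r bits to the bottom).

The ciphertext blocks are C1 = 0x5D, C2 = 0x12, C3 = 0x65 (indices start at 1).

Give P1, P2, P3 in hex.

CTR decryption: S_i = E(K, T_i) where T_i is the counter for block i; P_i = C_i ⊕ S_i.
P1: T = 0x1C, S = E(K, T) = 0x9E; 0x5D ⊕ 0x9E = 0xC3.
P2: T = 0x1D, S = E(K, T) = 0x9A; 0x12 ⊕ 0x9A = 0x88.
P3: T = 0x1E, S = E(K, T) = 0x96; 0x65 ⊕ 0x96 = 0xF3.

P1 = 0xC3, P2 = 0x88, P3 = 0xF3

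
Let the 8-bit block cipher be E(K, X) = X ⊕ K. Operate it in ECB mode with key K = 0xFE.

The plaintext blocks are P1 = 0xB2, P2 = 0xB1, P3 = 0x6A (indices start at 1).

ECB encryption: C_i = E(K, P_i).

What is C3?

C3 = 0x94

C3: E(K, 0x6A) = 0x94.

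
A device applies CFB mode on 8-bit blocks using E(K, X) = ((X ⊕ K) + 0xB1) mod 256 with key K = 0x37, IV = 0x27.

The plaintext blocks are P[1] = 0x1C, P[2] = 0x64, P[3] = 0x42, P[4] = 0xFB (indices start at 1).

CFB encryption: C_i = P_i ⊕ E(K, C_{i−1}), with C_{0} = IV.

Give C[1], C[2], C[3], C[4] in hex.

C[1]: E(K, 0x27) = 0xC1; 0x1C ⊕ 0xC1 = 0xDD.
C[2]: E(K, 0xDD) = 0x9B; 0x64 ⊕ 0x9B = 0xFF.
C[3]: E(K, 0xFF) = 0x79; 0x42 ⊕ 0x79 = 0x3B.
C[4]: E(K, 0x3B) = 0xBD; 0xFB ⊕ 0xBD = 0x46.

C[1] = 0xDD, C[2] = 0xFF, C[3] = 0x3B, C[4] = 0x46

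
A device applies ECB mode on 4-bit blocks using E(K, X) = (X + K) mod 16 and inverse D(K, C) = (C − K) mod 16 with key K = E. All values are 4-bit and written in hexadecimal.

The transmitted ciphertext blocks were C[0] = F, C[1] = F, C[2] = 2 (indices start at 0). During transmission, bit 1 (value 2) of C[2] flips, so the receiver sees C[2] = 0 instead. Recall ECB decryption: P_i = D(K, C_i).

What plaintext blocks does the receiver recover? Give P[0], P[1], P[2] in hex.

P[0] = 1, P[1] = 1, P[2] = 2

Only C[2] changed, to 0. In ECB, a change in C_i affects only P_i. Decrypting the received ciphertext:
P[0]: D(K, F) = 1.
P[1]: D(K, F) = 1.
P[2]: D(K, 0) = 2.
Blocks that differ from the original plaintext: P[2].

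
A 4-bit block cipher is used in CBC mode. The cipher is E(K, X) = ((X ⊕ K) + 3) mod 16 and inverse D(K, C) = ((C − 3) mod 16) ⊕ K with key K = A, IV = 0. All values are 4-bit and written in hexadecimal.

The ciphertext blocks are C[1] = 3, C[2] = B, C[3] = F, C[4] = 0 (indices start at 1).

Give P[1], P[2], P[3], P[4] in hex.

CBC decryption: P_i = D(K, C_i) ⊕ C_{i−1}, with C_{0} = IV.
P[1]: D(K, 3) = A; A ⊕ 0 = A.
P[2]: D(K, B) = 2; 2 ⊕ 3 = 1.
P[3]: D(K, F) = 6; 6 ⊕ B = D.
P[4]: D(K, 0) = 7; 7 ⊕ F = 8.

P[1] = A, P[2] = 1, P[3] = D, P[4] = 8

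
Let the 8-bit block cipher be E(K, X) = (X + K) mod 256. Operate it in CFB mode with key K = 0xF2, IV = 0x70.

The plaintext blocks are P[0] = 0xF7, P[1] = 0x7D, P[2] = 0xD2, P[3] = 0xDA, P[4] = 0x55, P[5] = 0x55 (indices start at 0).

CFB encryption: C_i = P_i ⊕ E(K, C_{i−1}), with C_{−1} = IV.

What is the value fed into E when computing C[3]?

C[0]: E(K, 0x70) = 0x62; 0xF7 ⊕ 0x62 = 0x95.
C[1]: E(K, 0x95) = 0x87; 0x7D ⊕ 0x87 = 0xFA.
C[2]: E(K, 0xFA) = 0xEC; 0xD2 ⊕ 0xEC = 0x3E.
C[3]: E(K, 0x3E) = 0x30; 0xDA ⊕ 0x30 = 0xEA.
So the input to E for block [3] is 0x3E.

0x3E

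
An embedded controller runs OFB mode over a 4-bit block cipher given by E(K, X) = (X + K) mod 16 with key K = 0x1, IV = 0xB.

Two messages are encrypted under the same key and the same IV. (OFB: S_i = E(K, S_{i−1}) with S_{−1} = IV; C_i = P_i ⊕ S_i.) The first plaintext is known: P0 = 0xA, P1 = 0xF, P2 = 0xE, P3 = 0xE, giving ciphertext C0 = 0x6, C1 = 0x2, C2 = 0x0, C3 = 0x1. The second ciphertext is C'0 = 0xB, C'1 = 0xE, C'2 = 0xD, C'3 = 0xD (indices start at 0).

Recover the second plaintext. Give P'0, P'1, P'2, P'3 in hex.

P'0 = 0x7, P'1 = 0x3, P'2 = 0x3, P'3 = 0x2

In OFB with a reused IV, both messages share the same keystream S_i, so C_i ⊕ C'_i = P_i ⊕ P'_i and thus P'_i = P_i ⊕ C_i ⊕ C'_i.
P'0: 0xA ⊕ 0x6 ⊕ 0xB = 0x7.
P'1: 0xF ⊕ 0x2 ⊕ 0xE = 0x3.
P'2: 0xE ⊕ 0x0 ⊕ 0xD = 0x3.
P'3: 0xE ⊕ 0x1 ⊕ 0xD = 0x2.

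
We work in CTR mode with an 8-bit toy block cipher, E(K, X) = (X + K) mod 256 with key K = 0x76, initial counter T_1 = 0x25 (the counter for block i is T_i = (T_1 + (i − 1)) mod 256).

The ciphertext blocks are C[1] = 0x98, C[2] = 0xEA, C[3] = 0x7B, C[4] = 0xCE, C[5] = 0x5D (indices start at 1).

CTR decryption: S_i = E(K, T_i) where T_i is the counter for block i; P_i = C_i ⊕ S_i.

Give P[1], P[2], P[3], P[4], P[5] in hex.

P[1] = 0x03, P[2] = 0x76, P[3] = 0xE6, P[4] = 0x50, P[5] = 0xC2

P[1]: T = 0x25, S = E(K, T) = 0x9B; 0x98 ⊕ 0x9B = 0x03.
P[2]: T = 0x26, S = E(K, T) = 0x9C; 0xEA ⊕ 0x9C = 0x76.
P[3]: T = 0x27, S = E(K, T) = 0x9D; 0x7B ⊕ 0x9D = 0xE6.
P[4]: T = 0x28, S = E(K, T) = 0x9E; 0xCE ⊕ 0x9E = 0x50.
P[5]: T = 0x29, S = E(K, T) = 0x9F; 0x5D ⊕ 0x9F = 0xC2.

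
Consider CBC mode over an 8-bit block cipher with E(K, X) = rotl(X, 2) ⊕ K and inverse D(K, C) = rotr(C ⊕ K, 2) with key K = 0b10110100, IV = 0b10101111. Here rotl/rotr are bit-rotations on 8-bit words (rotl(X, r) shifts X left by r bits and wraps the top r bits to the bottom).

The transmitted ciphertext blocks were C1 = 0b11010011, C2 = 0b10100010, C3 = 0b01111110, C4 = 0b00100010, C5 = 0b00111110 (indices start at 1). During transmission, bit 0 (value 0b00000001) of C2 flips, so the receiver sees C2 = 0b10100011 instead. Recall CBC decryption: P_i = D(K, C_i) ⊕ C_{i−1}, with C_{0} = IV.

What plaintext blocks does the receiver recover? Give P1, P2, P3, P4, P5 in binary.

P1 = 0b01110110, P2 = 0b00010110, P3 = 0b00010001, P4 = 0b11011011, P5 = 0b10000000

Only C2 changed, to 0b10100011. In CBC, a change in C_i garbles P_i and flips the same bit in P_{i+1}. Decrypting the received ciphertext:
P1: D(K, 0b11010011) = 0b11011001; 0b11011001 ⊕ 0b10101111 = 0b01110110.
P2: D(K, 0b10100011) = 0b11000101; 0b11000101 ⊕ 0b11010011 = 0b00010110.
P3: D(K, 0b01111110) = 0b10110010; 0b10110010 ⊕ 0b10100011 = 0b00010001.
P4: D(K, 0b00100010) = 0b10100101; 0b10100101 ⊕ 0b01111110 = 0b11011011.
P5: D(K, 0b00111110) = 0b10100010; 0b10100010 ⊕ 0b00100010 = 0b10000000.
Blocks that differ from the original plaintext: P2, P3.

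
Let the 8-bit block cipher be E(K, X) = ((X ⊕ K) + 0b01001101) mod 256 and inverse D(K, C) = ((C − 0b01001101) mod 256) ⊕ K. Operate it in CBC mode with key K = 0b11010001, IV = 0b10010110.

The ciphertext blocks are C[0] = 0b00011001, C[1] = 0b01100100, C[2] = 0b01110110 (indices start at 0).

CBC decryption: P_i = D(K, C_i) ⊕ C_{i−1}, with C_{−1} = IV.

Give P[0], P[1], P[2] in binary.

P[0]: D(K, 0b00011001) = 0b00011101; 0b00011101 ⊕ 0b10010110 = 0b10001011.
P[1]: D(K, 0b01100100) = 0b11000110; 0b11000110 ⊕ 0b00011001 = 0b11011111.
P[2]: D(K, 0b01110110) = 0b11111000; 0b11111000 ⊕ 0b01100100 = 0b10011100.

P[0] = 0b10001011, P[1] = 0b11011111, P[2] = 0b10011100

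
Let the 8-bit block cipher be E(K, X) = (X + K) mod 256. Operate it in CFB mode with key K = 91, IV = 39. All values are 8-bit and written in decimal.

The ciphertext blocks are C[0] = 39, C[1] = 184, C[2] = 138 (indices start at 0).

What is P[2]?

CFB decryption: P_i = C_i ⊕ E(K, C_{i−1}), with C_{−1} = IV.
P[2]: E(K, 184) = 19; 138 ⊕ 19 = 153.

P[2] = 153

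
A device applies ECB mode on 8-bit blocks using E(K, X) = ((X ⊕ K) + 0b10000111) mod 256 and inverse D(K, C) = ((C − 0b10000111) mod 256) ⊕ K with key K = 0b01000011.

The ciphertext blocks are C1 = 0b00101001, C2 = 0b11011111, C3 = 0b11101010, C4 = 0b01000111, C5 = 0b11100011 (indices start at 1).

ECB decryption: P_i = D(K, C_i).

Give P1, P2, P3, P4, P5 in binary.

P1 = 0b11100001, P2 = 0b00011011, P3 = 0b00100000, P4 = 0b10000011, P5 = 0b00011111

P1: D(K, 0b00101001) = 0b11100001.
P2: D(K, 0b11011111) = 0b00011011.
P3: D(K, 0b11101010) = 0b00100000.
P4: D(K, 0b01000111) = 0b10000011.
P5: D(K, 0b11100011) = 0b00011111.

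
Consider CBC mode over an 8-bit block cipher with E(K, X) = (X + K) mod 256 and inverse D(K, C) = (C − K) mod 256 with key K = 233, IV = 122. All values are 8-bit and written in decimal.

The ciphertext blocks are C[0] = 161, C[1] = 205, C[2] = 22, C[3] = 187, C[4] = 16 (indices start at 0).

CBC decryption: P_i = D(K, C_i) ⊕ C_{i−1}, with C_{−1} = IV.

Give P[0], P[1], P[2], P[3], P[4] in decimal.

P[0]: D(K, 161) = 184; 184 ⊕ 122 = 194.
P[1]: D(K, 205) = 228; 228 ⊕ 161 = 69.
P[2]: D(K, 22) = 45; 45 ⊕ 205 = 224.
P[3]: D(K, 187) = 210; 210 ⊕ 22 = 196.
P[4]: D(K, 16) = 39; 39 ⊕ 187 = 156.

P[0] = 194, P[1] = 69, P[2] = 224, P[3] = 196, P[4] = 156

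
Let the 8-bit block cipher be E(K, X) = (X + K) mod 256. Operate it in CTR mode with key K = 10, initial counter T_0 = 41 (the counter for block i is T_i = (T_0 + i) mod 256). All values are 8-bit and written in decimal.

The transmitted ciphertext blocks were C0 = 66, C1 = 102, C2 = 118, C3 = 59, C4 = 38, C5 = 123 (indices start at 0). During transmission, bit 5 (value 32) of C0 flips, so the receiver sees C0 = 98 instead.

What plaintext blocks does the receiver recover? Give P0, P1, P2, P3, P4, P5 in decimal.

P0 = 81, P1 = 82, P2 = 67, P3 = 13, P4 = 17, P5 = 67

CTR decryption: S_i = E(K, T_i) where T_i is the counter for block i; P_i = C_i ⊕ S_i.
Only C0 changed, to 98. In CTR, a change in C_i flips the same bit in P_i only; the keystream is unaffected. Decrypting the received ciphertext:
P0: T = 41, S = E(K, T) = 51; 98 ⊕ 51 = 81.
P1: T = 42, S = E(K, T) = 52; 102 ⊕ 52 = 82.
P2: T = 43, S = E(K, T) = 53; 118 ⊕ 53 = 67.
P3: T = 44, S = E(K, T) = 54; 59 ⊕ 54 = 13.
P4: T = 45, S = E(K, T) = 55; 38 ⊕ 55 = 17.
P5: T = 46, S = E(K, T) = 56; 123 ⊕ 56 = 67.
Blocks that differ from the original plaintext: P0.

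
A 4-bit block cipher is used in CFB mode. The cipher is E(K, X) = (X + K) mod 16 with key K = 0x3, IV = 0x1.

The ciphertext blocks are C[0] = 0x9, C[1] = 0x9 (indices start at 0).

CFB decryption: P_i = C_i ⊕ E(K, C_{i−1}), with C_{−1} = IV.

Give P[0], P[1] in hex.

P[0] = 0xD, P[1] = 0x5

P[0]: E(K, 0x1) = 0x4; 0x9 ⊕ 0x4 = 0xD.
P[1]: E(K, 0x9) = 0xC; 0x9 ⊕ 0xC = 0x5.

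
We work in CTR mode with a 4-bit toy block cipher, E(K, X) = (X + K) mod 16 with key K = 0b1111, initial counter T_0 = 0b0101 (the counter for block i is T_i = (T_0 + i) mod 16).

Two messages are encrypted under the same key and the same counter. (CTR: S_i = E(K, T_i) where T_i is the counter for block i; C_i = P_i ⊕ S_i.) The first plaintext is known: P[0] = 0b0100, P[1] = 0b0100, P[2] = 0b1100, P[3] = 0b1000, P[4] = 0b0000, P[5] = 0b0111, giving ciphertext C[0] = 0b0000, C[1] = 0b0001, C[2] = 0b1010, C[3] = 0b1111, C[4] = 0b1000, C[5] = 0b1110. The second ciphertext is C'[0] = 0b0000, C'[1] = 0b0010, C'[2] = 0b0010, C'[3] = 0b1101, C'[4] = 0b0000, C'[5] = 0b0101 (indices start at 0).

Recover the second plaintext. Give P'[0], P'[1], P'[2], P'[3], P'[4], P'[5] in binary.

In CTR with a reused counter, both messages share the same keystream S_i, so C_i ⊕ C'_i = P_i ⊕ P'_i and thus P'_i = P_i ⊕ C_i ⊕ C'_i.
P'[0]: 0b0100 ⊕ 0b0000 ⊕ 0b0000 = 0b0100.
P'[1]: 0b0100 ⊕ 0b0001 ⊕ 0b0010 = 0b0111.
P'[2]: 0b1100 ⊕ 0b1010 ⊕ 0b0010 = 0b0100.
P'[3]: 0b1000 ⊕ 0b1111 ⊕ 0b1101 = 0b1010.
P'[4]: 0b0000 ⊕ 0b1000 ⊕ 0b0000 = 0b1000.
P'[5]: 0b0111 ⊕ 0b1110 ⊕ 0b0101 = 0b1100.

P'[0] = 0b0100, P'[1] = 0b0111, P'[2] = 0b0100, P'[3] = 0b1010, P'[4] = 0b1000, P'[5] = 0b1100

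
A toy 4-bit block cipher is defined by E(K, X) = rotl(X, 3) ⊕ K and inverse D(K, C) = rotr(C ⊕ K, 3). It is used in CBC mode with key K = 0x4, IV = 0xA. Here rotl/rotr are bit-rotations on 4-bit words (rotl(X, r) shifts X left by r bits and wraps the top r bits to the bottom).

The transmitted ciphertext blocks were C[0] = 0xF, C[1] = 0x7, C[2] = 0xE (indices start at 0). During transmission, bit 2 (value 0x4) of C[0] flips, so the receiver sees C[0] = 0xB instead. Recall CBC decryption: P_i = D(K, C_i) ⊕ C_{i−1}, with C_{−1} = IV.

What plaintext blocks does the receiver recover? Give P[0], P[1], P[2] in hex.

Only C[0] changed, to 0xB. In CBC, a change in C_i garbles P_i and flips the same bit in P_{i+1}. Decrypting the received ciphertext:
P[0]: D(K, 0xB) = 0xF; 0xF ⊕ 0xA = 0x5.
P[1]: D(K, 0x7) = 0x6; 0x6 ⊕ 0xB = 0xD.
P[2]: D(K, 0xE) = 0x5; 0x5 ⊕ 0x7 = 0x2.
Blocks that differ from the original plaintext: P[0], P[1].

P[0] = 0x5, P[1] = 0xD, P[2] = 0x2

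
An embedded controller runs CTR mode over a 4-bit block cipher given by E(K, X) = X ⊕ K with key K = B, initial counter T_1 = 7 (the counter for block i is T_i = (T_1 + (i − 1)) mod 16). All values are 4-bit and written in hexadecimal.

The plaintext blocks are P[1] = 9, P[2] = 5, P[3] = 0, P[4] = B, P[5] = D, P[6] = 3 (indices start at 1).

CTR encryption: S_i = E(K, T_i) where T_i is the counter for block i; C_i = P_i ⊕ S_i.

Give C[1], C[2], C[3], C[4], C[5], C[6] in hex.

C[1] = 5, C[2] = 6, C[3] = 2, C[4] = A, C[5] = D, C[6] = 4

C[1]: T = 7, S = E(K, T) = C; 9 ⊕ C = 5.
C[2]: T = 8, S = E(K, T) = 3; 5 ⊕ 3 = 6.
C[3]: T = 9, S = E(K, T) = 2; 0 ⊕ 2 = 2.
C[4]: T = A, S = E(K, T) = 1; B ⊕ 1 = A.
C[5]: T = B, S = E(K, T) = 0; D ⊕ 0 = D.
C[6]: T = C, S = E(K, T) = 7; 3 ⊕ 7 = 4.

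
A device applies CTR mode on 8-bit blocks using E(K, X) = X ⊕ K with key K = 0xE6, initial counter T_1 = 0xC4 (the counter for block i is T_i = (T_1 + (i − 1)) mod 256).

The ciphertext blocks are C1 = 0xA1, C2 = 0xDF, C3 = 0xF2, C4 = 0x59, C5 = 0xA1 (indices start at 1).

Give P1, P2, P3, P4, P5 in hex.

P1 = 0x83, P2 = 0xFC, P3 = 0xD2, P4 = 0x78, P5 = 0x8F

CTR decryption: S_i = E(K, T_i) where T_i is the counter for block i; P_i = C_i ⊕ S_i.
P1: T = 0xC4, S = E(K, T) = 0x22; 0xA1 ⊕ 0x22 = 0x83.
P2: T = 0xC5, S = E(K, T) = 0x23; 0xDF ⊕ 0x23 = 0xFC.
P3: T = 0xC6, S = E(K, T) = 0x20; 0xF2 ⊕ 0x20 = 0xD2.
P4: T = 0xC7, S = E(K, T) = 0x21; 0x59 ⊕ 0x21 = 0x78.
P5: T = 0xC8, S = E(K, T) = 0x2E; 0xA1 ⊕ 0x2E = 0x8F.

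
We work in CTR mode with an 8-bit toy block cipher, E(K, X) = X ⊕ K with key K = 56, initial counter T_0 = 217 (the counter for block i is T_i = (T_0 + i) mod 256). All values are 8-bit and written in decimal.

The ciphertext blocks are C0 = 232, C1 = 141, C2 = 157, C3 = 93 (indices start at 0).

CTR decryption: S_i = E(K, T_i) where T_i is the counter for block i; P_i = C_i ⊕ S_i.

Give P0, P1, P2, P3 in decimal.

P0: T = 217, S = E(K, T) = 225; 232 ⊕ 225 = 9.
P1: T = 218, S = E(K, T) = 226; 141 ⊕ 226 = 111.
P2: T = 219, S = E(K, T) = 227; 157 ⊕ 227 = 126.
P3: T = 220, S = E(K, T) = 228; 93 ⊕ 228 = 185.

P0 = 9, P1 = 111, P2 = 126, P3 = 185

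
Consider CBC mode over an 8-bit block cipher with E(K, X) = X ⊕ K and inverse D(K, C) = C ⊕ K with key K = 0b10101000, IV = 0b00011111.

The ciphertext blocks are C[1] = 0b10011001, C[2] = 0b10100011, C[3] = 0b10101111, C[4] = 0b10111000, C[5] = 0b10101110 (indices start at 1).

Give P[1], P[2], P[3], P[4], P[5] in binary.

CBC decryption: P_i = D(K, C_i) ⊕ C_{i−1}, with C_{0} = IV.
P[1]: D(K, 0b10011001) = 0b00110001; 0b00110001 ⊕ 0b00011111 = 0b00101110.
P[2]: D(K, 0b10100011) = 0b00001011; 0b00001011 ⊕ 0b10011001 = 0b10010010.
P[3]: D(K, 0b10101111) = 0b00000111; 0b00000111 ⊕ 0b10100011 = 0b10100100.
P[4]: D(K, 0b10111000) = 0b00010000; 0b00010000 ⊕ 0b10101111 = 0b10111111.
P[5]: D(K, 0b10101110) = 0b00000110; 0b00000110 ⊕ 0b10111000 = 0b10111110.

P[1] = 0b00101110, P[2] = 0b10010010, P[3] = 0b10100100, P[4] = 0b10111111, P[5] = 0b10111110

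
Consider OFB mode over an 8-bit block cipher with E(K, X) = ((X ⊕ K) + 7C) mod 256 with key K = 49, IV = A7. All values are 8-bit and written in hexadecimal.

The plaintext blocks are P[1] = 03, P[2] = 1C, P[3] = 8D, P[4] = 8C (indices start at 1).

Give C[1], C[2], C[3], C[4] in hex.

OFB encryption: S_i = E(K, S_{i−1}) with S_{0} = IV; C_i = P_i ⊕ S_i.
C[1]: S = E(K, A7) = 6A; 03 ⊕ 6A = 69.
C[2]: S = E(K, 6A) = 9F; 1C ⊕ 9F = 83.
C[3]: S = E(K, 9F) = 52; 8D ⊕ 52 = DF.
C[4]: S = E(K, 52) = 97; 8C ⊕ 97 = 1B.

C[1] = 69, C[2] = 83, C[3] = DF, C[4] = 1B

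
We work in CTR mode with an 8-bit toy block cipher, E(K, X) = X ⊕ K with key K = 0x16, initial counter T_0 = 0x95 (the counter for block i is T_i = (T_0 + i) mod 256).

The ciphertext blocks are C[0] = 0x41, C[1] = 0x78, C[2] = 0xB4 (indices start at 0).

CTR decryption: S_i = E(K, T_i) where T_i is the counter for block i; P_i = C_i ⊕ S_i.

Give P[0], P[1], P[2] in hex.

P[0] = 0xC2, P[1] = 0xF8, P[2] = 0x35

P[0]: T = 0x95, S = E(K, T) = 0x83; 0x41 ⊕ 0x83 = 0xC2.
P[1]: T = 0x96, S = E(K, T) = 0x80; 0x78 ⊕ 0x80 = 0xF8.
P[2]: T = 0x97, S = E(K, T) = 0x81; 0xB4 ⊕ 0x81 = 0x35.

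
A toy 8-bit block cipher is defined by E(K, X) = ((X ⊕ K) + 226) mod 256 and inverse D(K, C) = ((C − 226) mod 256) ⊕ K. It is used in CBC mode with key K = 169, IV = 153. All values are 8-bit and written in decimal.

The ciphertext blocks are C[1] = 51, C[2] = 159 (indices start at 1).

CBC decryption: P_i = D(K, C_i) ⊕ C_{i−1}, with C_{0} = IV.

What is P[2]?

P[2] = 39

P[2]: D(K, 159) = 20; 20 ⊕ 51 = 39.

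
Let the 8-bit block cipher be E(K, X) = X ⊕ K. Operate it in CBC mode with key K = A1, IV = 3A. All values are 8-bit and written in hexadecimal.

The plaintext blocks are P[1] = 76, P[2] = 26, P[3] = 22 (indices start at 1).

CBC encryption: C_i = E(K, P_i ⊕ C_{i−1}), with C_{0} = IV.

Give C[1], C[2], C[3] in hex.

C[1]: P[1] ⊕ 3A = 4C; E(K, 4C) = ED.
C[2]: P[2] ⊕ ED = CB; E(K, CB) = 6A.
C[3]: P[3] ⊕ 6A = 48; E(K, 48) = E9.

C[1] = ED, C[2] = 6A, C[3] = E9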